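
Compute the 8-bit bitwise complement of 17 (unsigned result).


~0b10001 = 0b11101110 = 238 (8-bit unsigned)

238


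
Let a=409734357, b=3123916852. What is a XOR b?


409734357 ^ 3123916852 = 2724150497

2724150497


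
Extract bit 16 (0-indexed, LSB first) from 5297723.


0b10100001101011000111011, position 16 = 0

0


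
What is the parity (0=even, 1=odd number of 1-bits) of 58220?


0b1110001101101100 has 9 ones => parity 1

1


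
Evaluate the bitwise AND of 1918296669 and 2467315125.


0b1110010010101101110001001011101 & 0b10010011000100000011110110110101 = 0b10010000100000010000000010101 = 303046677

303046677


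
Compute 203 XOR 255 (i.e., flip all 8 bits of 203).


203 ^ 255 = 52

52


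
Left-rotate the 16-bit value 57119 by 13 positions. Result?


Rotate 0b1101111100011111 left by 13 (16-bit) = 0b1111101111100011 = 64483

64483


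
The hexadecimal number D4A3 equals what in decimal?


D4A3 hex = 54435 decimal

54435


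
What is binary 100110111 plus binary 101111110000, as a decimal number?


100110111 + 101111110000 = 110100100111 = 3367

3367


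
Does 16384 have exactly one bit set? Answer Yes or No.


0b100000000000000. Only one bit set => Yes

Yes


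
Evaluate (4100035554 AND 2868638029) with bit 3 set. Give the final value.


Step 1: 4100035554 & 2868638029 = 2690748736
Step 2: 2690748736 | (1 << 3) = 2690748736 | 8 = 2690748744

2690748744


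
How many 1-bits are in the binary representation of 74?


0b1001010 has 3 set bits

3


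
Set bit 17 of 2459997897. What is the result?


2459997897 | (1 << 17) = 2459997897 | 131072 = 2460128969

2460128969


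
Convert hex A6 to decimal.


A6 hex = 166 decimal

166


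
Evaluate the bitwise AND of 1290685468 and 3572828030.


0b1001100111011100100110000011100 & 0b11010100111101010000011101111110 = 0b1000100111001000000010000011100 = 1155793948

1155793948


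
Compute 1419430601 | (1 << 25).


1419430601 | (1 << 25) = 1419430601 | 33554432 = 1452985033

1452985033


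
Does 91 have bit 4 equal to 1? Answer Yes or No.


0b1011011, bit 4 = 1. Yes

Yes


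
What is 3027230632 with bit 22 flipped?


3027230632 ^ (1 << 22) = 3027230632 ^ 4194304 = 3023036328

3023036328


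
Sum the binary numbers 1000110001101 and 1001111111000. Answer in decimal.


1000110001101 + 1001111111000 = 10010110000101 = 9605

9605


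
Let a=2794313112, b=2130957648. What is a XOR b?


2794313112 ^ 2130957648 = 3649962184

3649962184


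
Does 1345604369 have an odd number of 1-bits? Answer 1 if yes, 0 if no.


0b1010000001101000100101100010001 has 11 ones => parity 1

1


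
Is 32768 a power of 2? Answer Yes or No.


0b1000000000000000. Only one bit set => Yes

Yes


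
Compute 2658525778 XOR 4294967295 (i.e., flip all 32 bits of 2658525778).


2658525778 ^ 4294967295 = 1636441517

1636441517


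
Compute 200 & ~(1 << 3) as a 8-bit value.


200 & ~(1 << 3) = 192

192


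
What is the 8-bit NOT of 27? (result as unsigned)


~0b11011 = 0b11100100 = 228 (8-bit unsigned)

228


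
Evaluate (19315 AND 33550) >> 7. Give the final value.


Step 1: 19315 & 33550 = 770
Step 2: 770 >> 7 = 6

6


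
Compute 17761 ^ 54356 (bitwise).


0b100010101100001 ^ 0b1101010001010100 = 0b1001000100110101 = 37173

37173


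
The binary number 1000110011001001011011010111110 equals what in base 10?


1000110011001001011011010111110 in decimal = 1181005502

1181005502


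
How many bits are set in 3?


0b11 has 2 set bits

2


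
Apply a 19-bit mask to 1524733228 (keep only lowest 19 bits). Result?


1524733228 & 524287 = 103724

103724


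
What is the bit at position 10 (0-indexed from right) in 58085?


0b1110001011100101, position 10 = 0

0


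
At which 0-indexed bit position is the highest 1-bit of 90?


0b1011010. Highest set bit at position 6

6


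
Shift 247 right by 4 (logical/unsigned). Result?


0b11110111 >> 4 = 0b1111 = 15

15


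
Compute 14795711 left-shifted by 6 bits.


0b111000011100001110111111 << 6 = 0b111000011100001110111111000000 = 946925504

946925504


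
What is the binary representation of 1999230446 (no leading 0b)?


1999230446 = 1110111001010011101010111101110 in binary

1110111001010011101010111101110


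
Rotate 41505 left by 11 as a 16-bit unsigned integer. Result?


Rotate 0b1010001000100001 left by 11 (16-bit) = 0b110100010001 = 3345

3345


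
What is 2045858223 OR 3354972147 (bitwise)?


0b1111001111100010101000110101111 | 0b11000111111110001100111111110011 = 0b11111111111110011101111111111111 = 4294565887

4294565887


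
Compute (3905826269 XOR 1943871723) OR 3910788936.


Step 1: 3905826269 ^ 1943871723 = 2601717046
Step 2: 2601717046 | 3910788936 = 4212911998

4212911998


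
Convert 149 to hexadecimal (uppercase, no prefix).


149 = 95 hex

95


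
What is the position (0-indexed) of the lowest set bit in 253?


0b11111101. Lowest set bit at position 0

0


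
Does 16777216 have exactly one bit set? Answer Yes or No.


0b1000000000000000000000000. Only one bit set => Yes

Yes


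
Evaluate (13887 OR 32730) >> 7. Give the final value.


Step 1: 13887 | 32730 = 32767
Step 2: 32767 >> 7 = 255

255


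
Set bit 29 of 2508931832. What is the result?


2508931832 | (1 << 29) = 2508931832 | 536870912 = 3045802744

3045802744


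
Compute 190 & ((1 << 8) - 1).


190 & 255 = 190

190


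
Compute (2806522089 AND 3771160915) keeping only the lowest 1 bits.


Step 1: 2806522089 & 3771160915 = 2688548929
Step 2: 2688548929 & 1 = 1

1


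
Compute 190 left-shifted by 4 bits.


0b10111110 << 4 = 0b101111100000 = 3040

3040


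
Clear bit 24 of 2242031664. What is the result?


2242031664 & ~(1 << 24) = 2225254448

2225254448


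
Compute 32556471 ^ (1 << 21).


32556471 ^ (1 << 21) = 32556471 ^ 2097152 = 30459319

30459319


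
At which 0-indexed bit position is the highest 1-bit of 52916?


0b1100111010110100. Highest set bit at position 15

15


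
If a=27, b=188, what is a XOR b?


27 ^ 188 = 167

167


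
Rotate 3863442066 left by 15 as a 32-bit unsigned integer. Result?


Rotate 0b11100110010001110111001010010010 left by 15 (32-bit) = 0b10111001010010010111001100100011 = 3108598563

3108598563


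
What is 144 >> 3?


0b10010000 >> 3 = 0b10010 = 18

18


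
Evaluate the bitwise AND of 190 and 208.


0b10111110 & 0b11010000 = 0b10010000 = 144

144


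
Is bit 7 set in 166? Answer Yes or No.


0b10100110, bit 7 = 1. Yes

Yes


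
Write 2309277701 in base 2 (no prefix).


2309277701 = 10001001101001001100100000000101 in binary

10001001101001001100100000000101


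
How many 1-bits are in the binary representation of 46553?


0b1011010111011001 has 10 set bits

10


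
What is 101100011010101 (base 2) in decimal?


101100011010101 in decimal = 22741

22741


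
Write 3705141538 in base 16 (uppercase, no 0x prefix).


3705141538 = DCD7F922 hex

DCD7F922


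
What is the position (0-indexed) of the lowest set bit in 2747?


0b101010111011. Lowest set bit at position 0

0


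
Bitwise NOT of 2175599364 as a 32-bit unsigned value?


~0b10000001101011010000001100000100 = 0b1111110010100101111110011111011 = 2119367931 (32-bit unsigned)

2119367931


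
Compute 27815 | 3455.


0b110110010100111 | 0b110101111111 = 0b110110111111111 = 28159

28159


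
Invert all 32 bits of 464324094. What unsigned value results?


464324094 ^ 4294967295 = 3830643201

3830643201


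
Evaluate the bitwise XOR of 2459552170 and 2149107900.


0b10010010100110011100100110101010 ^ 0b10000000000110001100100010111100 = 0b10010100000010000000100010110 = 310444310

310444310


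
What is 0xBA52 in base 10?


BA52 hex = 47698 decimal

47698


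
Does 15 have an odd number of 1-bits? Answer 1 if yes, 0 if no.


0b1111 has 4 ones => parity 0

0


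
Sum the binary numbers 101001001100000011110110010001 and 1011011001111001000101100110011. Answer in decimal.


101001001100000011110110010001 + 1011011001111001000101100110011 = 10000100011011001100100011000100 = 2221721796

2221721796


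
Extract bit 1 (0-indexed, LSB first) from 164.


0b10100100, position 1 = 0

0


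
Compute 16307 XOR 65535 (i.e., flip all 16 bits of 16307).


16307 ^ 65535 = 49228

49228


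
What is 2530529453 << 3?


0b10010110110101001101000010101101 << 3 = 0b10010110110101001101000010101101000 = 20244235624

20244235624


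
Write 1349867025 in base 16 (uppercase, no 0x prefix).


1349867025 = 50755611 hex

50755611


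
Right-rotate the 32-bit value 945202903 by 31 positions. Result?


Rotate 0b111000010101101010011011010111 right by 31 (32-bit) = 0b1110000101011010100110110101110 = 1890405806

1890405806


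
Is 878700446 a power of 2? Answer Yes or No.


0b110100010111111110011110011110. Multiple bits set => No

No


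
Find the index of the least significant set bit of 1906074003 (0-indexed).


0b1110001100111000110000110010011. Lowest set bit at position 0

0


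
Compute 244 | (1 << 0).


244 | (1 << 0) = 244 | 1 = 245

245


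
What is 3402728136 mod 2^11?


3402728136 & 2047 = 712

712


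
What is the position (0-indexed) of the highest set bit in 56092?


0b1101101100011100. Highest set bit at position 15

15


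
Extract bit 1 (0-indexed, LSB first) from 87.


0b1010111, position 1 = 1

1


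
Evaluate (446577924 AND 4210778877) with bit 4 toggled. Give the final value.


Step 1: 446577924 & 4210778877 = 446308356
Step 2: 446308356 ^ (1 << 4) = 446308356 ^ 16 = 446308372

446308372


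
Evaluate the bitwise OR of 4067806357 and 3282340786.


0b11110010011101011100110010010101 | 0b11000011101001001000101110110010 = 0b11110011111101011100111110110111 = 4092972983

4092972983


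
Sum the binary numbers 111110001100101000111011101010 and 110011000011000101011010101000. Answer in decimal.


111110001100101000111011101010 + 110011000011000101011010101000 = 1110001001111101110010110010010 = 1899947410

1899947410


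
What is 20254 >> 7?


0b100111100011110 >> 7 = 0b10011110 = 158

158


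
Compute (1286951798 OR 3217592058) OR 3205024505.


Step 1: 1286951798 | 3217592058 = 4294828030
Step 2: 4294828030 | 3205024505 = 4294828031

4294828031


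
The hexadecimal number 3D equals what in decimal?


3D hex = 61 decimal

61


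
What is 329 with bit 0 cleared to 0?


329 & ~(1 << 0) = 328

328


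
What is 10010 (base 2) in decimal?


10010 in decimal = 18

18


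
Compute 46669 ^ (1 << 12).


46669 ^ (1 << 12) = 46669 ^ 4096 = 42573

42573


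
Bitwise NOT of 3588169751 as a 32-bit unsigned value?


~0b11010101110111110010000000010111 = 0b101010001000001101111111101000 = 706797544 (32-bit unsigned)

706797544


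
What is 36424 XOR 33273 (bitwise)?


0b1000111001001000 ^ 0b1000000111111001 = 0b111110110001 = 4017

4017


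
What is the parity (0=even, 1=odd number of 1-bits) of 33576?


0b1000001100101000 has 5 ones => parity 1

1


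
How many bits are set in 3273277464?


0b11000011000110100100000000011000 has 10 set bits

10


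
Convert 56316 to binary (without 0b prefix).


56316 = 1101101111111100 in binary

1101101111111100


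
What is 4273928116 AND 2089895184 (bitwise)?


0b11111110101111101111011110110100 & 0b1111100100100010100010100010000 = 0b1111100100100000100010100010000 = 2089829648

2089829648


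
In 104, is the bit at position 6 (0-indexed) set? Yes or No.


0b1101000, bit 6 = 1. Yes

Yes


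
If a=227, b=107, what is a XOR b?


227 ^ 107 = 136

136


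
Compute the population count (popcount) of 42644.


0b1010011010010100 has 7 set bits

7


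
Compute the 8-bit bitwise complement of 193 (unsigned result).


~0b11000001 = 0b111110 = 62 (8-bit unsigned)

62


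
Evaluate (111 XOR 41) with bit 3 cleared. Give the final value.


Step 1: 111 ^ 41 = 70
Step 2: 70 & ~(1 << 3) = 70

70


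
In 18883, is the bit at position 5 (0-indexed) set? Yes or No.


0b100100111000011, bit 5 = 0. No

No


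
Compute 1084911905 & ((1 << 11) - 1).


1084911905 & 2047 = 289

289


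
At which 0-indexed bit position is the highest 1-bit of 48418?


0b1011110100100010. Highest set bit at position 15

15


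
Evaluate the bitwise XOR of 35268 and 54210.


0b1000100111000100 ^ 0b1101001111000010 = 0b101101000000110 = 23046

23046


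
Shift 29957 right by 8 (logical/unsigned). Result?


0b111010100000101 >> 8 = 0b1110101 = 117

117


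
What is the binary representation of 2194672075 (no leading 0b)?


2194672075 = 10000010110100000000100111001011 in binary

10000010110100000000100111001011


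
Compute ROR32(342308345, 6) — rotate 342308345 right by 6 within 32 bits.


Rotate 0b10100011001110011010111111001 right by 6 (32-bit) = 0b11100100010100011001110011010111 = 3830553815

3830553815


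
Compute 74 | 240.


0b1001010 | 0b11110000 = 0b11111010 = 250

250


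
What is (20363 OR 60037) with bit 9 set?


Step 1: 20363 | 60037 = 61327
Step 2: 61327 | (1 << 9) = 61327 | 512 = 61327

61327


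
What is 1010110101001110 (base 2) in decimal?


1010110101001110 in decimal = 44366

44366


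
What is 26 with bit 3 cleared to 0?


26 & ~(1 << 3) = 18

18


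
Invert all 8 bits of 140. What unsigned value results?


140 ^ 255 = 115

115


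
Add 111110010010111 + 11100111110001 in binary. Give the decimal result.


111110010010111 + 11100111110001 = 1011011010001000 = 46728

46728


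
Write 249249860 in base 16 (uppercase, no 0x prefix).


249249860 = EDB4044 hex

EDB4044


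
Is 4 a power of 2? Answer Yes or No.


0b100. Only one bit set => Yes

Yes


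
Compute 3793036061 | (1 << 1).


3793036061 | (1 << 1) = 3793036061 | 2 = 3793036063

3793036063


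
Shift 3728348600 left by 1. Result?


0b11011110001110100001010110111000 << 1 = 0b110111100011101000010101101110000 = 7456697200

7456697200


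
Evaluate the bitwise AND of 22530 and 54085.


0b101100000000010 & 0b1101001101000101 = 0b101000000000000 = 20480

20480


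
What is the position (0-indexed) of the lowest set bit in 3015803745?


0b10110011110000011000001101100001. Lowest set bit at position 0

0


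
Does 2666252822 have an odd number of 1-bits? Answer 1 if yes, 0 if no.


0b10011110111010111100101000010110 has 18 ones => parity 0

0


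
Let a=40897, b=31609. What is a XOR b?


40897 ^ 31609 = 58552

58552


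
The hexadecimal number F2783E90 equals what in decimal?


F2783E90 hex = 4067966608 decimal

4067966608


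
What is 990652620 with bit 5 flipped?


990652620 ^ (1 << 5) = 990652620 ^ 32 = 990652652

990652652


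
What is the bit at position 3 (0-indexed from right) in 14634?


0b11100100101010, position 3 = 1

1


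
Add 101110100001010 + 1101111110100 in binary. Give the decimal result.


101110100001010 + 1101111110100 = 111100011111110 = 30974

30974


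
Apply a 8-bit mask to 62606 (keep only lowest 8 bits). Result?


62606 & 255 = 142

142


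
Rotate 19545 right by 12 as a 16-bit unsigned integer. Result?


Rotate 0b100110001011001 right by 12 (16-bit) = 0b1100010110010100 = 50580

50580


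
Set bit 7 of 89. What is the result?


89 | (1 << 7) = 89 | 128 = 217

217


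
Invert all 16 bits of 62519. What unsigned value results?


62519 ^ 65535 = 3016

3016


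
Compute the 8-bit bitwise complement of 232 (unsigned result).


~0b11101000 = 0b10111 = 23 (8-bit unsigned)

23


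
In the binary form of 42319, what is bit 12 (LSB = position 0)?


0b1010010101001111, position 12 = 0

0


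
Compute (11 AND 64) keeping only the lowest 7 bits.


Step 1: 11 & 64 = 0
Step 2: 0 & 127 = 0

0


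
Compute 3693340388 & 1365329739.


0b11011100001000111110011011100100 & 0b1010001011000010100011101001011 = 0b1010000001000010100011001000000 = 1344357952

1344357952


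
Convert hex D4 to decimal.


D4 hex = 212 decimal

212


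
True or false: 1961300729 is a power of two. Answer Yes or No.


0b1110100111001110001001011111001. Multiple bits set => No

No


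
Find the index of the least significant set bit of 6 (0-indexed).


0b110. Lowest set bit at position 1

1


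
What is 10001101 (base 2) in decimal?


10001101 in decimal = 141

141


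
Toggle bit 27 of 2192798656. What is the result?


2192798656 ^ (1 << 27) = 2192798656 ^ 134217728 = 2327016384

2327016384


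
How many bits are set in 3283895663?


0b11000011101111000100010101101111 has 18 set bits

18


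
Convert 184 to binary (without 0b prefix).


184 = 10111000 in binary

10111000


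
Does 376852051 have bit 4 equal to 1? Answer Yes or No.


0b10110011101100100111001010011, bit 4 = 1. Yes

Yes


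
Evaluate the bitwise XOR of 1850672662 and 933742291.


0b1101110010011110000011000010110 ^ 0b110111101001111100011011010011 = 0b1011001111010001100000011000101 = 1508425925

1508425925


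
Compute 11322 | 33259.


0b10110000111010 | 0b1000000111101011 = 0b1010110111111011 = 44539

44539


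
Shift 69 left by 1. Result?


0b1000101 << 1 = 0b10001010 = 138

138


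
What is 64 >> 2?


0b1000000 >> 2 = 0b10000 = 16

16


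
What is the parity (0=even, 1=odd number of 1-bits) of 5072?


0b1001111010000 has 6 ones => parity 0

0


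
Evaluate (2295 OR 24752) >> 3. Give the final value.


Step 1: 2295 | 24752 = 26871
Step 2: 26871 >> 3 = 3358

3358


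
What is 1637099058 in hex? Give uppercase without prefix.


1637099058 = 61942632 hex

61942632


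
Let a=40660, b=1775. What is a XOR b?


40660 ^ 1775 = 38971

38971


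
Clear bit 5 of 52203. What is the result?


52203 & ~(1 << 5) = 52171

52171


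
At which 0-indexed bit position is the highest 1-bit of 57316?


0b1101111111100100. Highest set bit at position 15

15


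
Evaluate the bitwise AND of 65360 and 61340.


0b1111111101010000 & 0b1110111110011100 = 0b1110111100010000 = 61200

61200


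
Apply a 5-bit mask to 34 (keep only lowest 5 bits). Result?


34 & 31 = 2

2


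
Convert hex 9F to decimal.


9F hex = 159 decimal

159


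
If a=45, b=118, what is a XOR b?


45 ^ 118 = 91

91


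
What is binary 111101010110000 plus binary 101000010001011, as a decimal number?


111101010110000 + 101000010001011 = 1100101100111011 = 52027

52027


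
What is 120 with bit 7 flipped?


120 ^ (1 << 7) = 120 ^ 128 = 248

248


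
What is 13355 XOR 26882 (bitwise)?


0b11010000101011 ^ 0b110100100000010 = 0b101110100101001 = 23849

23849


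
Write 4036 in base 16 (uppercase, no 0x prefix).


4036 = FC4 hex

FC4


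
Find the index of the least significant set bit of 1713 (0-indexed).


0b11010110001. Lowest set bit at position 0

0


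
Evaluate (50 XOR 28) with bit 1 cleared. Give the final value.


Step 1: 50 ^ 28 = 46
Step 2: 46 & ~(1 << 1) = 44

44


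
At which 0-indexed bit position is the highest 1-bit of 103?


0b1100111. Highest set bit at position 6

6


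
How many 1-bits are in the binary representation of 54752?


0b1101010111100000 has 8 set bits

8


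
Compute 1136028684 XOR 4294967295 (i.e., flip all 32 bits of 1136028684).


1136028684 ^ 4294967295 = 3158938611

3158938611


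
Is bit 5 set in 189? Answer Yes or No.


0b10111101, bit 5 = 1. Yes

Yes


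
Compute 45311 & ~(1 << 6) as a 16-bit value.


45311 & ~(1 << 6) = 45247

45247


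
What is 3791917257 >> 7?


0b11100010000001000001000011001001 >> 7 = 0b1110001000000100000100001 = 29624353

29624353


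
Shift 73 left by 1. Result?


0b1001001 << 1 = 0b10010010 = 146

146


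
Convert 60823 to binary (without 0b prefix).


60823 = 1110110110010111 in binary

1110110110010111


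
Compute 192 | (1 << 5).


192 | (1 << 5) = 192 | 32 = 224

224


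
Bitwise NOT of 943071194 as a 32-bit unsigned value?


~0b111000001101100001111111011010 = 0b11000111110010011110000000100101 = 3351896101 (32-bit unsigned)

3351896101


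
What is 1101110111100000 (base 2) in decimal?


1101110111100000 in decimal = 56800

56800


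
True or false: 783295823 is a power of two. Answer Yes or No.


0b101110101100000010010101001111. Multiple bits set => No

No


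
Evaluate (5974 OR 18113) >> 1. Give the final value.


Step 1: 5974 | 18113 = 22487
Step 2: 22487 >> 1 = 11243

11243


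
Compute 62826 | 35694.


0b1111010101101010 | 0b1000101101101110 = 0b1111111101101110 = 65390

65390


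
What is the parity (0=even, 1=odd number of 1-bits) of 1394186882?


0b1010011000110011001101010000010 has 13 ones => parity 1

1


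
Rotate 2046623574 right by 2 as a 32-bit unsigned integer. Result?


Rotate 0b1111001111111001111111101010110 right by 2 (32-bit) = 0b10011110011111110011111111010101 = 2659139541

2659139541


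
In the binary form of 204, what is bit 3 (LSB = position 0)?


0b11001100, position 3 = 1

1


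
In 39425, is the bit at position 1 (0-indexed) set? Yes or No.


0b1001101000000001, bit 1 = 0. No

No


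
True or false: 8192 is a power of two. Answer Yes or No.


0b10000000000000. Only one bit set => Yes

Yes


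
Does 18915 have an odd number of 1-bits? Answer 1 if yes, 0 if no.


0b100100111100011 has 8 ones => parity 0

0


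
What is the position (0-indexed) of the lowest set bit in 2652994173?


0b10011110001000010111101001111101. Lowest set bit at position 0

0


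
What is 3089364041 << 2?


0b10111000001000111111010001001001 << 2 = 0b1011100000100011111101000100100100 = 12357456164

12357456164


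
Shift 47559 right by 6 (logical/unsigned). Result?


0b1011100111000111 >> 6 = 0b1011100111 = 743

743


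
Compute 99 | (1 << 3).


99 | (1 << 3) = 99 | 8 = 107

107


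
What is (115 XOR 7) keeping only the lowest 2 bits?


Step 1: 115 ^ 7 = 116
Step 2: 116 & 3 = 0

0


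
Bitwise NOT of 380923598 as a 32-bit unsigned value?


~0b10110101101000110111011001110 = 0b11101001010010111001000100110001 = 3914043697 (32-bit unsigned)

3914043697


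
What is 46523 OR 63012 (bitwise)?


0b1011010110111011 | 0b1111011000100100 = 0b1111011110111111 = 63423

63423


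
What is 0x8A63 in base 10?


8A63 hex = 35427 decimal

35427


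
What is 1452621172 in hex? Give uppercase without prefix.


1452621172 = 56953D74 hex

56953D74


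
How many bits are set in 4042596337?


0b11110000111101010001111111110001 has 20 set bits

20


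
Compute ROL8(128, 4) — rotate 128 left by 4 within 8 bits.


Rotate 0b10000000 left by 4 (8-bit) = 0b1000 = 8

8


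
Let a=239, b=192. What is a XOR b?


239 ^ 192 = 47

47


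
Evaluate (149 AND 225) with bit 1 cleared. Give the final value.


Step 1: 149 & 225 = 129
Step 2: 129 & ~(1 << 1) = 129

129


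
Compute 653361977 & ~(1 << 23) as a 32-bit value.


653361977 & ~(1 << 23) = 644973369

644973369


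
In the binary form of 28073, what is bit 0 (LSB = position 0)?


0b110110110101001, position 0 = 1

1


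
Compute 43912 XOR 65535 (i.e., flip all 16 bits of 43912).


43912 ^ 65535 = 21623

21623


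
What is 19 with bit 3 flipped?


19 ^ (1 << 3) = 19 ^ 8 = 27

27


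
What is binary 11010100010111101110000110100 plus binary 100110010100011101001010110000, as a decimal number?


11010100010111101110000110100 + 100110010100011101001010110000 = 1000000110111011010111011100100 = 1088270052

1088270052


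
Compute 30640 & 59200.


0b111011110110000 & 0b1110011101000000 = 0b110011100000000 = 26368

26368


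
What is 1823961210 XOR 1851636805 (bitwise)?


0b1101100101101110111000001111010 ^ 0b1101110010111011011110001000101 = 0b10111010101100110000111111 = 48942143

48942143


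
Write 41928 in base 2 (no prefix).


41928 = 1010001111001000 in binary

1010001111001000


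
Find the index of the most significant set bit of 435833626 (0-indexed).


0b11001111110100100101100011010. Highest set bit at position 28

28


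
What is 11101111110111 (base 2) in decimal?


11101111110111 in decimal = 15351

15351


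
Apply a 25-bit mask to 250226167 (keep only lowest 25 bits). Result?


250226167 & 33554431 = 15345143

15345143


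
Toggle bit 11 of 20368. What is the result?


20368 ^ (1 << 11) = 20368 ^ 2048 = 18320

18320


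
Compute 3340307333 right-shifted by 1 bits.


0b11000111000110010000101110000101 >> 1 = 0b1100011100011001000010111000010 = 1670153666

1670153666


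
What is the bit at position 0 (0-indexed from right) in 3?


0b11, position 0 = 1

1


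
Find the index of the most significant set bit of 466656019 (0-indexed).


0b11011110100001001101100010011. Highest set bit at position 28

28


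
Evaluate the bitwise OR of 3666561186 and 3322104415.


0b11011010100010110100100010100010 | 0b11000110000000110100101001011111 = 0b11011110100010110100101011111111 = 3733670655

3733670655


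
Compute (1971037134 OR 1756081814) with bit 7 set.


Step 1: 1971037134 | 1756081814 = 2113646558
Step 2: 2113646558 | (1 << 7) = 2113646558 | 128 = 2113646558

2113646558


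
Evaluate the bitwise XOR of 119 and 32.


0b1110111 ^ 0b100000 = 0b1010111 = 87

87


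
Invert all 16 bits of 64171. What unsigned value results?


64171 ^ 65535 = 1364

1364


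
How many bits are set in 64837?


0b1111110101000101 has 10 set bits

10


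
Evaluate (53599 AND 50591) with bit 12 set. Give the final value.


Step 1: 53599 & 50591 = 49439
Step 2: 49439 | (1 << 12) = 49439 | 4096 = 53535

53535


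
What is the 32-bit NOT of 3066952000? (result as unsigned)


~0b10110110110011011111100101000000 = 0b1001001001100100000011010111111 = 1228015295 (32-bit unsigned)

1228015295


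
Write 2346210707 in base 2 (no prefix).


2346210707 = 10001011110110000101010110010011 in binary

10001011110110000101010110010011


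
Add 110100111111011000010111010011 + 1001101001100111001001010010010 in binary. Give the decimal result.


110100111111011000010111010011 + 1001101001100111001001010010010 = 10000010001100010001100001100101 = 2184255589

2184255589


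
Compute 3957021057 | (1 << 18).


3957021057 | (1 << 18) = 3957021057 | 262144 = 3957283201

3957283201


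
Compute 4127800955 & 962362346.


0b11110110000010010011111001111011 & 0b111001010111000111101111101010 = 0b110000000010000011101001101010 = 805845610

805845610


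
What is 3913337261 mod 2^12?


3913337261 & 4095 = 2477

2477


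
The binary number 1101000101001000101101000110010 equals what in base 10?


1101000101001000101101000110010 in decimal = 1755601458

1755601458


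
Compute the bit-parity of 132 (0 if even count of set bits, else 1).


0b10000100 has 2 ones => parity 0

0


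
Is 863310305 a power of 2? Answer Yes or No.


0b110011011101010001000111100001. Multiple bits set => No

No


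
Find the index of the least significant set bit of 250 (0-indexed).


0b11111010. Lowest set bit at position 1

1


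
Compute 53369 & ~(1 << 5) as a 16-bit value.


53369 & ~(1 << 5) = 53337

53337


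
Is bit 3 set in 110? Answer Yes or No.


0b1101110, bit 3 = 1. Yes

Yes


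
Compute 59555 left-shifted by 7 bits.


0b1110100010100011 << 7 = 0b11101000101000110000000 = 7623040

7623040


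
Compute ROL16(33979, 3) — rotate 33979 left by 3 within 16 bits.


Rotate 0b1000010010111011 left by 3 (16-bit) = 0b10010111011100 = 9692

9692


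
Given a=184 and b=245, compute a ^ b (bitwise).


184 ^ 245 = 77

77


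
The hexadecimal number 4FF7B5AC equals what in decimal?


4FF7B5AC hex = 1341633964 decimal

1341633964


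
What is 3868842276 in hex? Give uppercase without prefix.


3868842276 = E699D924 hex

E699D924


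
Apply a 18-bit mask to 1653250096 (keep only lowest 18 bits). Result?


1653250096 & 262143 = 170032

170032


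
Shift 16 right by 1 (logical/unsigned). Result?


0b10000 >> 1 = 0b1000 = 8

8


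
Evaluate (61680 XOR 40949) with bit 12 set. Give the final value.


Step 1: 61680 ^ 40949 = 28421
Step 2: 28421 | (1 << 12) = 28421 | 4096 = 32517

32517


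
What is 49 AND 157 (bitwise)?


0b110001 & 0b10011101 = 0b10001 = 17

17


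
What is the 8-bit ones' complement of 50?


50 ^ 255 = 205

205


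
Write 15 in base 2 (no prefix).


15 = 1111 in binary

1111


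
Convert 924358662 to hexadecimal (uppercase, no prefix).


924358662 = 37189806 hex

37189806


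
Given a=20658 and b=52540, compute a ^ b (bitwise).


20658 ^ 52540 = 40334

40334


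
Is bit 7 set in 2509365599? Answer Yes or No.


0b10010101100100011110000101011111, bit 7 = 0. No

No


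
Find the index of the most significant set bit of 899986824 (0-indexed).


0b110101101001001011010110001000. Highest set bit at position 29

29


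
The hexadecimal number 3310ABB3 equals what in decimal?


3310ABB3 hex = 856730547 decimal

856730547


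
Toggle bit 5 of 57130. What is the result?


57130 ^ (1 << 5) = 57130 ^ 32 = 57098

57098


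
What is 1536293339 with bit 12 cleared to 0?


1536293339 & ~(1 << 12) = 1536289243

1536289243


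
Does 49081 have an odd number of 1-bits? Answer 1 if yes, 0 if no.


0b1011111110111001 has 12 ones => parity 0

0


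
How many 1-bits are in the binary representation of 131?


0b10000011 has 3 set bits

3


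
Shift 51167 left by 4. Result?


0b1100011111011111 << 4 = 0b11000111110111110000 = 818672

818672


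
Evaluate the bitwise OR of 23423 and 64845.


0b101101101111111 | 0b1111110101001101 = 0b1111111101111111 = 65407

65407


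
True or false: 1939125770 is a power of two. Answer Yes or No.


0b1110011100101001011011000001010. Multiple bits set => No

No


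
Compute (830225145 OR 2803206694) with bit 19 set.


Step 1: 830225145 | 2803206694 = 3078470399
Step 2: 3078470399 | (1 << 19) = 3078470399 | 524288 = 3078470399

3078470399


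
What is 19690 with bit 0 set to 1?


19690 | (1 << 0) = 19690 | 1 = 19691

19691


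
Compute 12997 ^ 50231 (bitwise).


0b11001011000101 ^ 0b1100010000110111 = 0b1111011011110010 = 63218

63218


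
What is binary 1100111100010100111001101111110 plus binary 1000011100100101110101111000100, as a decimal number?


1100111100010100111001101111110 + 1000011100100101110101111000100 = 10101011000111010101111101000010 = 2870828866

2870828866


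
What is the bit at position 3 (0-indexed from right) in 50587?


0b1100010110011011, position 3 = 1

1


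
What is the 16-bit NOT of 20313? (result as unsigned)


~0b100111101011001 = 0b1011000010100110 = 45222 (16-bit unsigned)

45222


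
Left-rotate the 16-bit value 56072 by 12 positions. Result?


Rotate 0b1101101100001000 left by 12 (16-bit) = 0b1000110110110000 = 36272

36272


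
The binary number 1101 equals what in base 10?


1101 in decimal = 13

13


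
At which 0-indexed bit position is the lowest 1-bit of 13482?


0b11010010101010. Lowest set bit at position 1

1


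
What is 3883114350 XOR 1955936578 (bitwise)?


0b11100111011100111001111101101110 ^ 0b1110100100101010011100101000010 = 0b10010011111001101010011000101100 = 2481366572

2481366572


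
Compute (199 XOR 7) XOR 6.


Step 1: 199 ^ 7 = 192
Step 2: 192 ^ 6 = 198

198


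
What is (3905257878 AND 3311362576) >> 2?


Step 1: 3905257878 & 3311362576 = 3225747472
Step 2: 3225747472 >> 2 = 806436868

806436868


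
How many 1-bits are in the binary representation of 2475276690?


0b10010011100010011011100110010010 has 15 set bits

15


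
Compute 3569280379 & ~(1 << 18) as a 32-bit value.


3569280379 & ~(1 << 18) = 3569018235

3569018235


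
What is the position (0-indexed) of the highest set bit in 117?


0b1110101. Highest set bit at position 6

6


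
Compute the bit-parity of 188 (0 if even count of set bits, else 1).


0b10111100 has 5 ones => parity 1

1


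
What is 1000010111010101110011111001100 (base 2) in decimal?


1000010111010101110011111001100 in decimal = 1122691020

1122691020


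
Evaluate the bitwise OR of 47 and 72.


0b101111 | 0b1001000 = 0b1101111 = 111

111


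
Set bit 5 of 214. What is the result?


214 | (1 << 5) = 214 | 32 = 246

246


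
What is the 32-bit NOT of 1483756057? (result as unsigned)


~0b1011000011100000101001000011001 = 0b10100111100011111010110111100110 = 2811211238 (32-bit unsigned)

2811211238


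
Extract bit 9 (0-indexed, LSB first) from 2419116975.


0b10010000001100001100101110101111, position 9 = 1

1


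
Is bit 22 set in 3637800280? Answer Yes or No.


0b11011000110101000110110101011000, bit 22 = 1. Yes

Yes


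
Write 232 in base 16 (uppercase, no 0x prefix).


232 = E8 hex

E8


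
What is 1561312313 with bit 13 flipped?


1561312313 ^ (1 << 13) = 1561312313 ^ 8192 = 1561304121

1561304121


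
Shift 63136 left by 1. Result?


0b1111011010100000 << 1 = 0b11110110101000000 = 126272

126272


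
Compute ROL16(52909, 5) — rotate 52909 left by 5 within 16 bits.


Rotate 0b1100111010101101 left by 5 (16-bit) = 0b1101010110111001 = 54713

54713


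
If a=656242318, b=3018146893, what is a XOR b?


656242318 ^ 3018146893 = 2499293891

2499293891


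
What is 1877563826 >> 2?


0b1101111111010010101100110110010 >> 2 = 0b11011111110100101011001101100 = 469390956

469390956


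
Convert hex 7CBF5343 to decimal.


7CBF5343 hex = 2092913475 decimal

2092913475


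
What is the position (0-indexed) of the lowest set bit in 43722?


0b1010101011001010. Lowest set bit at position 1

1


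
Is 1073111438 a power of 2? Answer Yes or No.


0b111111111101100110000110001110. Multiple bits set => No

No


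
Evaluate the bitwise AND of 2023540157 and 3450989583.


0b1111000100111001100010110111101 & 0b11001101101100011110110000001111 = 0b1001000100100001100010000001101 = 1217446925

1217446925


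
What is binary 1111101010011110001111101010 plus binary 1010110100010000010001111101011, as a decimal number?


1111101010011110001111101010 + 1010110100010000010001111101011 = 1100110001100100000011111010101 = 1714554837

1714554837


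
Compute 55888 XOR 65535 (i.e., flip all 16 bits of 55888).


55888 ^ 65535 = 9647

9647


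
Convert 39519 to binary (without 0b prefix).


39519 = 1001101001011111 in binary

1001101001011111


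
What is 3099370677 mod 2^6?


3099370677 & 63 = 53

53


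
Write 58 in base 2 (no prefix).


58 = 111010 in binary

111010


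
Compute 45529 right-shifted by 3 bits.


0b1011000111011001 >> 3 = 0b1011000111011 = 5691

5691


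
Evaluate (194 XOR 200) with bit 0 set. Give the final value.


Step 1: 194 ^ 200 = 10
Step 2: 10 | (1 << 0) = 10 | 1 = 11

11


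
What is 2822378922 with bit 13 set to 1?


2822378922 | (1 << 13) = 2822378922 | 8192 = 2822387114

2822387114


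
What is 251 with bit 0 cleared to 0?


251 & ~(1 << 0) = 250

250


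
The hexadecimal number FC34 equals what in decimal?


FC34 hex = 64564 decimal

64564


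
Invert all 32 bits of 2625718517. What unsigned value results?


2625718517 ^ 4294967295 = 1669248778

1669248778


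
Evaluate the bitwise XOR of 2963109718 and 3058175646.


0b10110000100111010111011101010110 ^ 0b10110110010010000000111010011110 = 0b110110101010111100111001000 = 114653640

114653640


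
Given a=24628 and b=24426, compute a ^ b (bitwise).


24628 ^ 24426 = 16222

16222


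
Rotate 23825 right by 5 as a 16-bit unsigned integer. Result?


Rotate 0b101110100010001 right by 5 (16-bit) = 0b1000101011101000 = 35560

35560


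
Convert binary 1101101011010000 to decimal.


1101101011010000 in decimal = 56016

56016


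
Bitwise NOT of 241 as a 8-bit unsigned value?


~0b11110001 = 0b1110 = 14 (8-bit unsigned)

14


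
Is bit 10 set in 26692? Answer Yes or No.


0b110100001000100, bit 10 = 0. No

No


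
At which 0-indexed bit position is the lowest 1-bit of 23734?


0b101110010110110. Lowest set bit at position 1

1


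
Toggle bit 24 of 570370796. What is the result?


570370796 ^ (1 << 24) = 570370796 ^ 16777216 = 553593580

553593580


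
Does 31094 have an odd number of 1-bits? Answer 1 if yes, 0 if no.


0b111100101110110 has 10 ones => parity 0

0


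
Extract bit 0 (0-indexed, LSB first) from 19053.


0b100101001101101, position 0 = 1

1


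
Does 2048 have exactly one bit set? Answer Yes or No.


0b100000000000. Only one bit set => Yes

Yes


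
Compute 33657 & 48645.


0b1000001101111001 & 0b1011111000000101 = 0b1000001000000001 = 33281

33281


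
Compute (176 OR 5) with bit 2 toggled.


Step 1: 176 | 5 = 181
Step 2: 181 ^ (1 << 2) = 181 ^ 4 = 177

177


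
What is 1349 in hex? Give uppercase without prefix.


1349 = 545 hex

545


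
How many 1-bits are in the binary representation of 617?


0b1001101001 has 5 set bits

5


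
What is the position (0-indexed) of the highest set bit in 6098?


0b1011111010010. Highest set bit at position 12

12


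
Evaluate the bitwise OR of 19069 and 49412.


0b100101001111101 | 0b1100000100000100 = 0b1100101101111101 = 52093

52093


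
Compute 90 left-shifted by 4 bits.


0b1011010 << 4 = 0b10110100000 = 1440

1440


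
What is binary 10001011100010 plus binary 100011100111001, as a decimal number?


10001011100010 + 100011100111001 = 110101000011011 = 27163

27163


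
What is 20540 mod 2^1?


20540 & 1 = 0

0


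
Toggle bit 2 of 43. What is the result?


43 ^ (1 << 2) = 43 ^ 4 = 47

47


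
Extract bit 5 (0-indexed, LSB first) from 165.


0b10100101, position 5 = 1

1


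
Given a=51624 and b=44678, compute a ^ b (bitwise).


51624 ^ 44678 = 26414

26414


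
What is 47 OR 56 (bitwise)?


0b101111 | 0b111000 = 0b111111 = 63

63


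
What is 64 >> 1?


0b1000000 >> 1 = 0b100000 = 32

32


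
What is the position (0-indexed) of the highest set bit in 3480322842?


0b11001111011100011000001100011010. Highest set bit at position 31

31


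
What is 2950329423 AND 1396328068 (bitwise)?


0b10101111110110100111010001001111 & 0b1010011001110100100011010000100 = 0b11000110100100010000000100 = 52052996

52052996


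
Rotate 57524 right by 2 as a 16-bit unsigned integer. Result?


Rotate 0b1110000010110100 right by 2 (16-bit) = 0b11100000101101 = 14381

14381


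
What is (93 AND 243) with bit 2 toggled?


Step 1: 93 & 243 = 81
Step 2: 81 ^ (1 << 2) = 81 ^ 4 = 85

85
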